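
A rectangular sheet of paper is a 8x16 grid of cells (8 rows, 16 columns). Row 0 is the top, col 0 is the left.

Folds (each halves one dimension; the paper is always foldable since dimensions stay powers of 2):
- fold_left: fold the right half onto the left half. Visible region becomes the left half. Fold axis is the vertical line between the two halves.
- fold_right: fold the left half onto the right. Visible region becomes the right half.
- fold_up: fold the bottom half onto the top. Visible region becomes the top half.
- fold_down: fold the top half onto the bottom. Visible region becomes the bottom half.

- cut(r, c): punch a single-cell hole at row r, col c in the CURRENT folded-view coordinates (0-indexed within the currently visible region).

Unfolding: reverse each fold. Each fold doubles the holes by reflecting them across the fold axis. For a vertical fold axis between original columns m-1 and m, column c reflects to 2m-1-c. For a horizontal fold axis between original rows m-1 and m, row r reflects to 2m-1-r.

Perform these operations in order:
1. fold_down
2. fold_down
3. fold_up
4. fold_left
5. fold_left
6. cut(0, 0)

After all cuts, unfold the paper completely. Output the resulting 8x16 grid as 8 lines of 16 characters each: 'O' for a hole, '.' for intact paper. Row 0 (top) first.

Op 1 fold_down: fold axis h@4; visible region now rows[4,8) x cols[0,16) = 4x16
Op 2 fold_down: fold axis h@6; visible region now rows[6,8) x cols[0,16) = 2x16
Op 3 fold_up: fold axis h@7; visible region now rows[6,7) x cols[0,16) = 1x16
Op 4 fold_left: fold axis v@8; visible region now rows[6,7) x cols[0,8) = 1x8
Op 5 fold_left: fold axis v@4; visible region now rows[6,7) x cols[0,4) = 1x4
Op 6 cut(0, 0): punch at orig (6,0); cuts so far [(6, 0)]; region rows[6,7) x cols[0,4) = 1x4
Unfold 1 (reflect across v@4): 2 holes -> [(6, 0), (6, 7)]
Unfold 2 (reflect across v@8): 4 holes -> [(6, 0), (6, 7), (6, 8), (6, 15)]
Unfold 3 (reflect across h@7): 8 holes -> [(6, 0), (6, 7), (6, 8), (6, 15), (7, 0), (7, 7), (7, 8), (7, 15)]
Unfold 4 (reflect across h@6): 16 holes -> [(4, 0), (4, 7), (4, 8), (4, 15), (5, 0), (5, 7), (5, 8), (5, 15), (6, 0), (6, 7), (6, 8), (6, 15), (7, 0), (7, 7), (7, 8), (7, 15)]
Unfold 5 (reflect across h@4): 32 holes -> [(0, 0), (0, 7), (0, 8), (0, 15), (1, 0), (1, 7), (1, 8), (1, 15), (2, 0), (2, 7), (2, 8), (2, 15), (3, 0), (3, 7), (3, 8), (3, 15), (4, 0), (4, 7), (4, 8), (4, 15), (5, 0), (5, 7), (5, 8), (5, 15), (6, 0), (6, 7), (6, 8), (6, 15), (7, 0), (7, 7), (7, 8), (7, 15)]

Answer: O......OO......O
O......OO......O
O......OO......O
O......OO......O
O......OO......O
O......OO......O
O......OO......O
O......OO......O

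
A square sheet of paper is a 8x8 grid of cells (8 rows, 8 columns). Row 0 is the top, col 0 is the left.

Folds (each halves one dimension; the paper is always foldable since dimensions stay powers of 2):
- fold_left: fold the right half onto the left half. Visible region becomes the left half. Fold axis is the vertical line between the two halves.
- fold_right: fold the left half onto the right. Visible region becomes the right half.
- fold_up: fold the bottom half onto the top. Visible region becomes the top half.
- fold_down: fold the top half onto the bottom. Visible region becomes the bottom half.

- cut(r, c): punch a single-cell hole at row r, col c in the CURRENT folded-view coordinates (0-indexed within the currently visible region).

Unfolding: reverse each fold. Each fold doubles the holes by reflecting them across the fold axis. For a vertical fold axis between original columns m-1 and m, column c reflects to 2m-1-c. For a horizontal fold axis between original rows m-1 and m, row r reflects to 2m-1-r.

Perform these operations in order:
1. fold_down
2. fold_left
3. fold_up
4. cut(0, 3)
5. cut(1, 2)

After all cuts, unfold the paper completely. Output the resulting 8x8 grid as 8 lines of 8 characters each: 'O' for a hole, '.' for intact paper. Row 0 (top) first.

Answer: ...OO...
..O..O..
..O..O..
...OO...
...OO...
..O..O..
..O..O..
...OO...

Derivation:
Op 1 fold_down: fold axis h@4; visible region now rows[4,8) x cols[0,8) = 4x8
Op 2 fold_left: fold axis v@4; visible region now rows[4,8) x cols[0,4) = 4x4
Op 3 fold_up: fold axis h@6; visible region now rows[4,6) x cols[0,4) = 2x4
Op 4 cut(0, 3): punch at orig (4,3); cuts so far [(4, 3)]; region rows[4,6) x cols[0,4) = 2x4
Op 5 cut(1, 2): punch at orig (5,2); cuts so far [(4, 3), (5, 2)]; region rows[4,6) x cols[0,4) = 2x4
Unfold 1 (reflect across h@6): 4 holes -> [(4, 3), (5, 2), (6, 2), (7, 3)]
Unfold 2 (reflect across v@4): 8 holes -> [(4, 3), (4, 4), (5, 2), (5, 5), (6, 2), (6, 5), (7, 3), (7, 4)]
Unfold 3 (reflect across h@4): 16 holes -> [(0, 3), (0, 4), (1, 2), (1, 5), (2, 2), (2, 5), (3, 3), (3, 4), (4, 3), (4, 4), (5, 2), (5, 5), (6, 2), (6, 5), (7, 3), (7, 4)]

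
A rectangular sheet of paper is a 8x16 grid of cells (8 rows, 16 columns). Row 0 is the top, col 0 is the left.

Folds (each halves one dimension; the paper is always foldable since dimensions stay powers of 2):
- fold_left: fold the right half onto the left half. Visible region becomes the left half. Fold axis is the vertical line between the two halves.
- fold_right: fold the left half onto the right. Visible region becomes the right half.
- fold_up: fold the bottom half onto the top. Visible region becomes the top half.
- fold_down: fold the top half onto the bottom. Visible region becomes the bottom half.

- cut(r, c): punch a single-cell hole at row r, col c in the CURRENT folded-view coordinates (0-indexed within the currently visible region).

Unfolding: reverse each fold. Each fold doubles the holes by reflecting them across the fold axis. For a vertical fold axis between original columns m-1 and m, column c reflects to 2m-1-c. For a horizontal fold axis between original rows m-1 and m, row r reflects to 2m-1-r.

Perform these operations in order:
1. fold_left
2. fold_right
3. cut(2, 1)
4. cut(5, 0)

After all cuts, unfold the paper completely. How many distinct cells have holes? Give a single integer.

Answer: 8

Derivation:
Op 1 fold_left: fold axis v@8; visible region now rows[0,8) x cols[0,8) = 8x8
Op 2 fold_right: fold axis v@4; visible region now rows[0,8) x cols[4,8) = 8x4
Op 3 cut(2, 1): punch at orig (2,5); cuts so far [(2, 5)]; region rows[0,8) x cols[4,8) = 8x4
Op 4 cut(5, 0): punch at orig (5,4); cuts so far [(2, 5), (5, 4)]; region rows[0,8) x cols[4,8) = 8x4
Unfold 1 (reflect across v@4): 4 holes -> [(2, 2), (2, 5), (5, 3), (5, 4)]
Unfold 2 (reflect across v@8): 8 holes -> [(2, 2), (2, 5), (2, 10), (2, 13), (5, 3), (5, 4), (5, 11), (5, 12)]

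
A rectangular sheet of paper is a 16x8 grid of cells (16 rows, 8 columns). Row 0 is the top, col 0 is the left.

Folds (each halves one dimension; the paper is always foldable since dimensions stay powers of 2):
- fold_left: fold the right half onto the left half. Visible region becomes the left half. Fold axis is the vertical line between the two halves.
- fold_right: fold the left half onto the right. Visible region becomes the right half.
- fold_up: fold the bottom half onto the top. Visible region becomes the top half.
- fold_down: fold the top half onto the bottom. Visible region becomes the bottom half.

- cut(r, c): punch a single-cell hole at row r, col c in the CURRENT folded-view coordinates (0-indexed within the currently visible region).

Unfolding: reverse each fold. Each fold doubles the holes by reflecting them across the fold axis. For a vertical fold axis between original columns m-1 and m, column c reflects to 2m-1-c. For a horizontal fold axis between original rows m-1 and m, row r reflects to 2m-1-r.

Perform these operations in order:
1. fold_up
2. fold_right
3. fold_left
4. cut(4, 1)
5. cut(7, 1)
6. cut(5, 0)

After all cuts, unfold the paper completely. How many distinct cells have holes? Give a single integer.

Op 1 fold_up: fold axis h@8; visible region now rows[0,8) x cols[0,8) = 8x8
Op 2 fold_right: fold axis v@4; visible region now rows[0,8) x cols[4,8) = 8x4
Op 3 fold_left: fold axis v@6; visible region now rows[0,8) x cols[4,6) = 8x2
Op 4 cut(4, 1): punch at orig (4,5); cuts so far [(4, 5)]; region rows[0,8) x cols[4,6) = 8x2
Op 5 cut(7, 1): punch at orig (7,5); cuts so far [(4, 5), (7, 5)]; region rows[0,8) x cols[4,6) = 8x2
Op 6 cut(5, 0): punch at orig (5,4); cuts so far [(4, 5), (5, 4), (7, 5)]; region rows[0,8) x cols[4,6) = 8x2
Unfold 1 (reflect across v@6): 6 holes -> [(4, 5), (4, 6), (5, 4), (5, 7), (7, 5), (7, 6)]
Unfold 2 (reflect across v@4): 12 holes -> [(4, 1), (4, 2), (4, 5), (4, 6), (5, 0), (5, 3), (5, 4), (5, 7), (7, 1), (7, 2), (7, 5), (7, 6)]
Unfold 3 (reflect across h@8): 24 holes -> [(4, 1), (4, 2), (4, 5), (4, 6), (5, 0), (5, 3), (5, 4), (5, 7), (7, 1), (7, 2), (7, 5), (7, 6), (8, 1), (8, 2), (8, 5), (8, 6), (10, 0), (10, 3), (10, 4), (10, 7), (11, 1), (11, 2), (11, 5), (11, 6)]

Answer: 24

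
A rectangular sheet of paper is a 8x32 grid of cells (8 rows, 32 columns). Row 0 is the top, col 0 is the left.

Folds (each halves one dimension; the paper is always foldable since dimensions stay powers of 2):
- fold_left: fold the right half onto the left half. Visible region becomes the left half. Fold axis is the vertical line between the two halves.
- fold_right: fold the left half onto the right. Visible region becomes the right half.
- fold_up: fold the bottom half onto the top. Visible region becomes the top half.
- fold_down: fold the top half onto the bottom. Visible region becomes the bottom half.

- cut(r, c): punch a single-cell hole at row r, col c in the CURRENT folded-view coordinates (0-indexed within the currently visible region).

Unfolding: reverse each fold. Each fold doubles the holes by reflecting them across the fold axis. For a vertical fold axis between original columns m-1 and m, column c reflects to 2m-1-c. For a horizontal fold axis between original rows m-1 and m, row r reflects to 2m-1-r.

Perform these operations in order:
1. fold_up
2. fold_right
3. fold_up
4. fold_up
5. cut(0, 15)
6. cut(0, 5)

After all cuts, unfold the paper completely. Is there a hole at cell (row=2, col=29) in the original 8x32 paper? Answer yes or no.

Answer: no

Derivation:
Op 1 fold_up: fold axis h@4; visible region now rows[0,4) x cols[0,32) = 4x32
Op 2 fold_right: fold axis v@16; visible region now rows[0,4) x cols[16,32) = 4x16
Op 3 fold_up: fold axis h@2; visible region now rows[0,2) x cols[16,32) = 2x16
Op 4 fold_up: fold axis h@1; visible region now rows[0,1) x cols[16,32) = 1x16
Op 5 cut(0, 15): punch at orig (0,31); cuts so far [(0, 31)]; region rows[0,1) x cols[16,32) = 1x16
Op 6 cut(0, 5): punch at orig (0,21); cuts so far [(0, 21), (0, 31)]; region rows[0,1) x cols[16,32) = 1x16
Unfold 1 (reflect across h@1): 4 holes -> [(0, 21), (0, 31), (1, 21), (1, 31)]
Unfold 2 (reflect across h@2): 8 holes -> [(0, 21), (0, 31), (1, 21), (1, 31), (2, 21), (2, 31), (3, 21), (3, 31)]
Unfold 3 (reflect across v@16): 16 holes -> [(0, 0), (0, 10), (0, 21), (0, 31), (1, 0), (1, 10), (1, 21), (1, 31), (2, 0), (2, 10), (2, 21), (2, 31), (3, 0), (3, 10), (3, 21), (3, 31)]
Unfold 4 (reflect across h@4): 32 holes -> [(0, 0), (0, 10), (0, 21), (0, 31), (1, 0), (1, 10), (1, 21), (1, 31), (2, 0), (2, 10), (2, 21), (2, 31), (3, 0), (3, 10), (3, 21), (3, 31), (4, 0), (4, 10), (4, 21), (4, 31), (5, 0), (5, 10), (5, 21), (5, 31), (6, 0), (6, 10), (6, 21), (6, 31), (7, 0), (7, 10), (7, 21), (7, 31)]
Holes: [(0, 0), (0, 10), (0, 21), (0, 31), (1, 0), (1, 10), (1, 21), (1, 31), (2, 0), (2, 10), (2, 21), (2, 31), (3, 0), (3, 10), (3, 21), (3, 31), (4, 0), (4, 10), (4, 21), (4, 31), (5, 0), (5, 10), (5, 21), (5, 31), (6, 0), (6, 10), (6, 21), (6, 31), (7, 0), (7, 10), (7, 21), (7, 31)]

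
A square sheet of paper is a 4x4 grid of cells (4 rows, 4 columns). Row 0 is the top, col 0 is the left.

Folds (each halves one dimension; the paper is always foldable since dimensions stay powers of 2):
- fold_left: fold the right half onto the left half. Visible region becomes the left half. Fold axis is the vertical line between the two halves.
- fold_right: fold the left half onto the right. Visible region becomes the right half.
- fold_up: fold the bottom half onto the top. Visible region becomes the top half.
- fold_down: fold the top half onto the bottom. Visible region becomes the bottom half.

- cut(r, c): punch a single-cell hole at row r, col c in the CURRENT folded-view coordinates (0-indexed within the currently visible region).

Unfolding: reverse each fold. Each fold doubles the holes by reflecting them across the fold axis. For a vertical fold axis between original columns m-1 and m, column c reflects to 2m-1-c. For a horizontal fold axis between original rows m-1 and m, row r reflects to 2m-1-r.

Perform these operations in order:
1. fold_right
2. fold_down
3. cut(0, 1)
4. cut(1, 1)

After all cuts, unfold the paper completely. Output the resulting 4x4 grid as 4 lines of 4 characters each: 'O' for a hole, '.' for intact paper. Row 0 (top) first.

Answer: O..O
O..O
O..O
O..O

Derivation:
Op 1 fold_right: fold axis v@2; visible region now rows[0,4) x cols[2,4) = 4x2
Op 2 fold_down: fold axis h@2; visible region now rows[2,4) x cols[2,4) = 2x2
Op 3 cut(0, 1): punch at orig (2,3); cuts so far [(2, 3)]; region rows[2,4) x cols[2,4) = 2x2
Op 4 cut(1, 1): punch at orig (3,3); cuts so far [(2, 3), (3, 3)]; region rows[2,4) x cols[2,4) = 2x2
Unfold 1 (reflect across h@2): 4 holes -> [(0, 3), (1, 3), (2, 3), (3, 3)]
Unfold 2 (reflect across v@2): 8 holes -> [(0, 0), (0, 3), (1, 0), (1, 3), (2, 0), (2, 3), (3, 0), (3, 3)]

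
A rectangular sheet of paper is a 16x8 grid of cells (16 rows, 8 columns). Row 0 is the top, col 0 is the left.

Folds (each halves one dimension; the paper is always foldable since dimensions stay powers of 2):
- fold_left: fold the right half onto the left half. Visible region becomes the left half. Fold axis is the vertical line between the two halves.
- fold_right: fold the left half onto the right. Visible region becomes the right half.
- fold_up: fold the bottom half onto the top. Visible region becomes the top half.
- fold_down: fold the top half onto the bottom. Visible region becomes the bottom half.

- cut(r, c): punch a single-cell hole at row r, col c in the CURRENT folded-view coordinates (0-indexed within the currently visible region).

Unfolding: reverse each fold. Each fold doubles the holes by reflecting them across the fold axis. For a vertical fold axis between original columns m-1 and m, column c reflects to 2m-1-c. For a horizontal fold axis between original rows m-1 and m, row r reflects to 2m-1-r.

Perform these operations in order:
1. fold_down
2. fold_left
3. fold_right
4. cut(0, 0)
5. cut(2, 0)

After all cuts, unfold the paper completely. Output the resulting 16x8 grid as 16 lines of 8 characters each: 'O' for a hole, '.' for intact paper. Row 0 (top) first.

Op 1 fold_down: fold axis h@8; visible region now rows[8,16) x cols[0,8) = 8x8
Op 2 fold_left: fold axis v@4; visible region now rows[8,16) x cols[0,4) = 8x4
Op 3 fold_right: fold axis v@2; visible region now rows[8,16) x cols[2,4) = 8x2
Op 4 cut(0, 0): punch at orig (8,2); cuts so far [(8, 2)]; region rows[8,16) x cols[2,4) = 8x2
Op 5 cut(2, 0): punch at orig (10,2); cuts so far [(8, 2), (10, 2)]; region rows[8,16) x cols[2,4) = 8x2
Unfold 1 (reflect across v@2): 4 holes -> [(8, 1), (8, 2), (10, 1), (10, 2)]
Unfold 2 (reflect across v@4): 8 holes -> [(8, 1), (8, 2), (8, 5), (8, 6), (10, 1), (10, 2), (10, 5), (10, 6)]
Unfold 3 (reflect across h@8): 16 holes -> [(5, 1), (5, 2), (5, 5), (5, 6), (7, 1), (7, 2), (7, 5), (7, 6), (8, 1), (8, 2), (8, 5), (8, 6), (10, 1), (10, 2), (10, 5), (10, 6)]

Answer: ........
........
........
........
........
.OO..OO.
........
.OO..OO.
.OO..OO.
........
.OO..OO.
........
........
........
........
........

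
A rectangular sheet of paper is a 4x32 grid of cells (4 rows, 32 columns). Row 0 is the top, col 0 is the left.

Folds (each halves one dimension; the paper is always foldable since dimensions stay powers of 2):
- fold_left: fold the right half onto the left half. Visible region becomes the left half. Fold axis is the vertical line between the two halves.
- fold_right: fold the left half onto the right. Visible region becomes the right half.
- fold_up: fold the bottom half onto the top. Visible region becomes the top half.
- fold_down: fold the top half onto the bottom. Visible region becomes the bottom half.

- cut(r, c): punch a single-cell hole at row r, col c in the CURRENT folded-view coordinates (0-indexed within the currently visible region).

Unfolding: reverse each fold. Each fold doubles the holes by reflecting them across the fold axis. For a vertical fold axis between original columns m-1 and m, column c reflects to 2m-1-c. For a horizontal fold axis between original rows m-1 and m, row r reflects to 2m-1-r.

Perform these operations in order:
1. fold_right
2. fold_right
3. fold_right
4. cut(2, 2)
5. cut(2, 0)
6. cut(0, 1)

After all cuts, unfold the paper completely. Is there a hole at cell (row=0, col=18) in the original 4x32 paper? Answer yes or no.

Op 1 fold_right: fold axis v@16; visible region now rows[0,4) x cols[16,32) = 4x16
Op 2 fold_right: fold axis v@24; visible region now rows[0,4) x cols[24,32) = 4x8
Op 3 fold_right: fold axis v@28; visible region now rows[0,4) x cols[28,32) = 4x4
Op 4 cut(2, 2): punch at orig (2,30); cuts so far [(2, 30)]; region rows[0,4) x cols[28,32) = 4x4
Op 5 cut(2, 0): punch at orig (2,28); cuts so far [(2, 28), (2, 30)]; region rows[0,4) x cols[28,32) = 4x4
Op 6 cut(0, 1): punch at orig (0,29); cuts so far [(0, 29), (2, 28), (2, 30)]; region rows[0,4) x cols[28,32) = 4x4
Unfold 1 (reflect across v@28): 6 holes -> [(0, 26), (0, 29), (2, 25), (2, 27), (2, 28), (2, 30)]
Unfold 2 (reflect across v@24): 12 holes -> [(0, 18), (0, 21), (0, 26), (0, 29), (2, 17), (2, 19), (2, 20), (2, 22), (2, 25), (2, 27), (2, 28), (2, 30)]
Unfold 3 (reflect across v@16): 24 holes -> [(0, 2), (0, 5), (0, 10), (0, 13), (0, 18), (0, 21), (0, 26), (0, 29), (2, 1), (2, 3), (2, 4), (2, 6), (2, 9), (2, 11), (2, 12), (2, 14), (2, 17), (2, 19), (2, 20), (2, 22), (2, 25), (2, 27), (2, 28), (2, 30)]
Holes: [(0, 2), (0, 5), (0, 10), (0, 13), (0, 18), (0, 21), (0, 26), (0, 29), (2, 1), (2, 3), (2, 4), (2, 6), (2, 9), (2, 11), (2, 12), (2, 14), (2, 17), (2, 19), (2, 20), (2, 22), (2, 25), (2, 27), (2, 28), (2, 30)]

Answer: yes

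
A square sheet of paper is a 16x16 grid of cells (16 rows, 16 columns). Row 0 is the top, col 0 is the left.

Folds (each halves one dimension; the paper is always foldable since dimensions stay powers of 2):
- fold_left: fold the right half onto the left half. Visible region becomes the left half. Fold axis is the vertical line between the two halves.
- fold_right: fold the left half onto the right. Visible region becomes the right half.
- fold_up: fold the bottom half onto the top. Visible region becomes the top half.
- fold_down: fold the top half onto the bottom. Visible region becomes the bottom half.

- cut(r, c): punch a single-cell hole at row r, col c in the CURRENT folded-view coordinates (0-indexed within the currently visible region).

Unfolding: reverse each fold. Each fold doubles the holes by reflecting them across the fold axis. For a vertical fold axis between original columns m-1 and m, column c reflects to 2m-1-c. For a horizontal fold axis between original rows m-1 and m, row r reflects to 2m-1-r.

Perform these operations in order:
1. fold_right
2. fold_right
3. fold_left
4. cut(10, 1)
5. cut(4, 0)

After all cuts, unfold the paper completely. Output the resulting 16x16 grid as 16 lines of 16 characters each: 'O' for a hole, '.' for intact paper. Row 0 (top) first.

Op 1 fold_right: fold axis v@8; visible region now rows[0,16) x cols[8,16) = 16x8
Op 2 fold_right: fold axis v@12; visible region now rows[0,16) x cols[12,16) = 16x4
Op 3 fold_left: fold axis v@14; visible region now rows[0,16) x cols[12,14) = 16x2
Op 4 cut(10, 1): punch at orig (10,13); cuts so far [(10, 13)]; region rows[0,16) x cols[12,14) = 16x2
Op 5 cut(4, 0): punch at orig (4,12); cuts so far [(4, 12), (10, 13)]; region rows[0,16) x cols[12,14) = 16x2
Unfold 1 (reflect across v@14): 4 holes -> [(4, 12), (4, 15), (10, 13), (10, 14)]
Unfold 2 (reflect across v@12): 8 holes -> [(4, 8), (4, 11), (4, 12), (4, 15), (10, 9), (10, 10), (10, 13), (10, 14)]
Unfold 3 (reflect across v@8): 16 holes -> [(4, 0), (4, 3), (4, 4), (4, 7), (4, 8), (4, 11), (4, 12), (4, 15), (10, 1), (10, 2), (10, 5), (10, 6), (10, 9), (10, 10), (10, 13), (10, 14)]

Answer: ................
................
................
................
O..OO..OO..OO..O
................
................
................
................
................
.OO..OO..OO..OO.
................
................
................
................
................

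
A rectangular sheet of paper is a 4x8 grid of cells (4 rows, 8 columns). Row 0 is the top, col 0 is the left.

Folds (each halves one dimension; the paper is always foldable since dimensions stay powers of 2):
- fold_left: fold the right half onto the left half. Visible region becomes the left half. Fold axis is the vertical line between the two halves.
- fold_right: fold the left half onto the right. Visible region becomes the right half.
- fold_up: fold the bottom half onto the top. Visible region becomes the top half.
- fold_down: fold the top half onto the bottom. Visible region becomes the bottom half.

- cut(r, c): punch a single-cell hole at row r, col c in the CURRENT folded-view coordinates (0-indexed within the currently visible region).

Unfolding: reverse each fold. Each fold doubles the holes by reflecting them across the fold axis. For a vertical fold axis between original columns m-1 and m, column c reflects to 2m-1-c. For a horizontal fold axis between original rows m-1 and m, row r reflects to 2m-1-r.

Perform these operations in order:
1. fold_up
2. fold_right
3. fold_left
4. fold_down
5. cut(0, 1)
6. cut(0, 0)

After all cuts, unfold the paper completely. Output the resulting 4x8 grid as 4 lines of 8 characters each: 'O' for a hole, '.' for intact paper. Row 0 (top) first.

Answer: OOOOOOOO
OOOOOOOO
OOOOOOOO
OOOOOOOO

Derivation:
Op 1 fold_up: fold axis h@2; visible region now rows[0,2) x cols[0,8) = 2x8
Op 2 fold_right: fold axis v@4; visible region now rows[0,2) x cols[4,8) = 2x4
Op 3 fold_left: fold axis v@6; visible region now rows[0,2) x cols[4,6) = 2x2
Op 4 fold_down: fold axis h@1; visible region now rows[1,2) x cols[4,6) = 1x2
Op 5 cut(0, 1): punch at orig (1,5); cuts so far [(1, 5)]; region rows[1,2) x cols[4,6) = 1x2
Op 6 cut(0, 0): punch at orig (1,4); cuts so far [(1, 4), (1, 5)]; region rows[1,2) x cols[4,6) = 1x2
Unfold 1 (reflect across h@1): 4 holes -> [(0, 4), (0, 5), (1, 4), (1, 5)]
Unfold 2 (reflect across v@6): 8 holes -> [(0, 4), (0, 5), (0, 6), (0, 7), (1, 4), (1, 5), (1, 6), (1, 7)]
Unfold 3 (reflect across v@4): 16 holes -> [(0, 0), (0, 1), (0, 2), (0, 3), (0, 4), (0, 5), (0, 6), (0, 7), (1, 0), (1, 1), (1, 2), (1, 3), (1, 4), (1, 5), (1, 6), (1, 7)]
Unfold 4 (reflect across h@2): 32 holes -> [(0, 0), (0, 1), (0, 2), (0, 3), (0, 4), (0, 5), (0, 6), (0, 7), (1, 0), (1, 1), (1, 2), (1, 3), (1, 4), (1, 5), (1, 6), (1, 7), (2, 0), (2, 1), (2, 2), (2, 3), (2, 4), (2, 5), (2, 6), (2, 7), (3, 0), (3, 1), (3, 2), (3, 3), (3, 4), (3, 5), (3, 6), (3, 7)]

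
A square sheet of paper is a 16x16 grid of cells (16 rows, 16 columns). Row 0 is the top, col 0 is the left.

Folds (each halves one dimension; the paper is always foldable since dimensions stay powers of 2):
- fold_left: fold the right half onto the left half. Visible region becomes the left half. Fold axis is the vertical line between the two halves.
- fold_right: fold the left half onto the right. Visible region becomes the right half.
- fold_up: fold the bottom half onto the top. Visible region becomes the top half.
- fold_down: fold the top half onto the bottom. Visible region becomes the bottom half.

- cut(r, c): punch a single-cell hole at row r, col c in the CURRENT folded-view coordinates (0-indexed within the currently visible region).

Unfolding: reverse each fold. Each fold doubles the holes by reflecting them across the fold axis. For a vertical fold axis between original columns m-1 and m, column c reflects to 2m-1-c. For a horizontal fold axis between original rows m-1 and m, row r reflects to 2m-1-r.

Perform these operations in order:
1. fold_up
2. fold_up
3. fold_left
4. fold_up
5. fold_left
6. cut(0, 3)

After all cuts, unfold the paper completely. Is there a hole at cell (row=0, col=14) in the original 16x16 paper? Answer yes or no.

Answer: no

Derivation:
Op 1 fold_up: fold axis h@8; visible region now rows[0,8) x cols[0,16) = 8x16
Op 2 fold_up: fold axis h@4; visible region now rows[0,4) x cols[0,16) = 4x16
Op 3 fold_left: fold axis v@8; visible region now rows[0,4) x cols[0,8) = 4x8
Op 4 fold_up: fold axis h@2; visible region now rows[0,2) x cols[0,8) = 2x8
Op 5 fold_left: fold axis v@4; visible region now rows[0,2) x cols[0,4) = 2x4
Op 6 cut(0, 3): punch at orig (0,3); cuts so far [(0, 3)]; region rows[0,2) x cols[0,4) = 2x4
Unfold 1 (reflect across v@4): 2 holes -> [(0, 3), (0, 4)]
Unfold 2 (reflect across h@2): 4 holes -> [(0, 3), (0, 4), (3, 3), (3, 4)]
Unfold 3 (reflect across v@8): 8 holes -> [(0, 3), (0, 4), (0, 11), (0, 12), (3, 3), (3, 4), (3, 11), (3, 12)]
Unfold 4 (reflect across h@4): 16 holes -> [(0, 3), (0, 4), (0, 11), (0, 12), (3, 3), (3, 4), (3, 11), (3, 12), (4, 3), (4, 4), (4, 11), (4, 12), (7, 3), (7, 4), (7, 11), (7, 12)]
Unfold 5 (reflect across h@8): 32 holes -> [(0, 3), (0, 4), (0, 11), (0, 12), (3, 3), (3, 4), (3, 11), (3, 12), (4, 3), (4, 4), (4, 11), (4, 12), (7, 3), (7, 4), (7, 11), (7, 12), (8, 3), (8, 4), (8, 11), (8, 12), (11, 3), (11, 4), (11, 11), (11, 12), (12, 3), (12, 4), (12, 11), (12, 12), (15, 3), (15, 4), (15, 11), (15, 12)]
Holes: [(0, 3), (0, 4), (0, 11), (0, 12), (3, 3), (3, 4), (3, 11), (3, 12), (4, 3), (4, 4), (4, 11), (4, 12), (7, 3), (7, 4), (7, 11), (7, 12), (8, 3), (8, 4), (8, 11), (8, 12), (11, 3), (11, 4), (11, 11), (11, 12), (12, 3), (12, 4), (12, 11), (12, 12), (15, 3), (15, 4), (15, 11), (15, 12)]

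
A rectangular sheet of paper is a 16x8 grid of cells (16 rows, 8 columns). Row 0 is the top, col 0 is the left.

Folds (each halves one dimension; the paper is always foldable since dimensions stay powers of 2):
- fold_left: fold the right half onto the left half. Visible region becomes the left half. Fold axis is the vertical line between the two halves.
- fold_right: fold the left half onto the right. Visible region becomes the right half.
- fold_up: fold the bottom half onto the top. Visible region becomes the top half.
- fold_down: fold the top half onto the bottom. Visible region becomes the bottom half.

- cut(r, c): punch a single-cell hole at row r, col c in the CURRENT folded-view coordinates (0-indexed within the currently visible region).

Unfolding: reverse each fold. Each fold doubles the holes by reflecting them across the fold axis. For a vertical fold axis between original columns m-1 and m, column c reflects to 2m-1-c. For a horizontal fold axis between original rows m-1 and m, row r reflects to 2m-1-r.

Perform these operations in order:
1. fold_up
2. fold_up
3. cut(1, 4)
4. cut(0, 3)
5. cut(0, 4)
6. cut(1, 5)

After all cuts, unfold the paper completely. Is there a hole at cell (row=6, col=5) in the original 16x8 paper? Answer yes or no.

Op 1 fold_up: fold axis h@8; visible region now rows[0,8) x cols[0,8) = 8x8
Op 2 fold_up: fold axis h@4; visible region now rows[0,4) x cols[0,8) = 4x8
Op 3 cut(1, 4): punch at orig (1,4); cuts so far [(1, 4)]; region rows[0,4) x cols[0,8) = 4x8
Op 4 cut(0, 3): punch at orig (0,3); cuts so far [(0, 3), (1, 4)]; region rows[0,4) x cols[0,8) = 4x8
Op 5 cut(0, 4): punch at orig (0,4); cuts so far [(0, 3), (0, 4), (1, 4)]; region rows[0,4) x cols[0,8) = 4x8
Op 6 cut(1, 5): punch at orig (1,5); cuts so far [(0, 3), (0, 4), (1, 4), (1, 5)]; region rows[0,4) x cols[0,8) = 4x8
Unfold 1 (reflect across h@4): 8 holes -> [(0, 3), (0, 4), (1, 4), (1, 5), (6, 4), (6, 5), (7, 3), (7, 4)]
Unfold 2 (reflect across h@8): 16 holes -> [(0, 3), (0, 4), (1, 4), (1, 5), (6, 4), (6, 5), (7, 3), (7, 4), (8, 3), (8, 4), (9, 4), (9, 5), (14, 4), (14, 5), (15, 3), (15, 4)]
Holes: [(0, 3), (0, 4), (1, 4), (1, 5), (6, 4), (6, 5), (7, 3), (7, 4), (8, 3), (8, 4), (9, 4), (9, 5), (14, 4), (14, 5), (15, 3), (15, 4)]

Answer: yes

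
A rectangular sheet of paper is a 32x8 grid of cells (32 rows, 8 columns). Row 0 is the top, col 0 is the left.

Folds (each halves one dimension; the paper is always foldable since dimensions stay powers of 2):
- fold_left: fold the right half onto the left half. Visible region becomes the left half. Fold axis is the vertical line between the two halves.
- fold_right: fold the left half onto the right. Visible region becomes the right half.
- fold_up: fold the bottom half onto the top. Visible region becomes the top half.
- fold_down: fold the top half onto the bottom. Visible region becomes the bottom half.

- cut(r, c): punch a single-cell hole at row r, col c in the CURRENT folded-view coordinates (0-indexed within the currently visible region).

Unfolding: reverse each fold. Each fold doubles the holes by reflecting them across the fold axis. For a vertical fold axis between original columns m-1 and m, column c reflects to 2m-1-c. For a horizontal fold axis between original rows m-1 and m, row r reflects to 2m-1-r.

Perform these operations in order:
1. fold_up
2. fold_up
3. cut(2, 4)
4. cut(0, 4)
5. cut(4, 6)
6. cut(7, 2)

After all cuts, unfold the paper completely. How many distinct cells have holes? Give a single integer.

Answer: 16

Derivation:
Op 1 fold_up: fold axis h@16; visible region now rows[0,16) x cols[0,8) = 16x8
Op 2 fold_up: fold axis h@8; visible region now rows[0,8) x cols[0,8) = 8x8
Op 3 cut(2, 4): punch at orig (2,4); cuts so far [(2, 4)]; region rows[0,8) x cols[0,8) = 8x8
Op 4 cut(0, 4): punch at orig (0,4); cuts so far [(0, 4), (2, 4)]; region rows[0,8) x cols[0,8) = 8x8
Op 5 cut(4, 6): punch at orig (4,6); cuts so far [(0, 4), (2, 4), (4, 6)]; region rows[0,8) x cols[0,8) = 8x8
Op 6 cut(7, 2): punch at orig (7,2); cuts so far [(0, 4), (2, 4), (4, 6), (7, 2)]; region rows[0,8) x cols[0,8) = 8x8
Unfold 1 (reflect across h@8): 8 holes -> [(0, 4), (2, 4), (4, 6), (7, 2), (8, 2), (11, 6), (13, 4), (15, 4)]
Unfold 2 (reflect across h@16): 16 holes -> [(0, 4), (2, 4), (4, 6), (7, 2), (8, 2), (11, 6), (13, 4), (15, 4), (16, 4), (18, 4), (20, 6), (23, 2), (24, 2), (27, 6), (29, 4), (31, 4)]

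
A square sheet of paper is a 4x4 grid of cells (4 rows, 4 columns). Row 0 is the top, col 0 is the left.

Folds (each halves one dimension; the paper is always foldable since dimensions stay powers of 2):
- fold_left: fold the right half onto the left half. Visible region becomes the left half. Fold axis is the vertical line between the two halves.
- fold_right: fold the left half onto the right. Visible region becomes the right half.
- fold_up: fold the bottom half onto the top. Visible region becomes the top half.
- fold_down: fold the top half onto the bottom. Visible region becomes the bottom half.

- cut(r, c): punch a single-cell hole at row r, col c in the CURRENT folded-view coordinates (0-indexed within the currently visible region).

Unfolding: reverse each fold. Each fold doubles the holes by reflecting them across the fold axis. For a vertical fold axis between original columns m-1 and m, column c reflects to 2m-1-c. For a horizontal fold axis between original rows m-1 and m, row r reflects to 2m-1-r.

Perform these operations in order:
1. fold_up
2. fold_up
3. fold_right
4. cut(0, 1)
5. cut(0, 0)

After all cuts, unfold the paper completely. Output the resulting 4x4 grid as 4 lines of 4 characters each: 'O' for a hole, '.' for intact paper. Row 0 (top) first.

Op 1 fold_up: fold axis h@2; visible region now rows[0,2) x cols[0,4) = 2x4
Op 2 fold_up: fold axis h@1; visible region now rows[0,1) x cols[0,4) = 1x4
Op 3 fold_right: fold axis v@2; visible region now rows[0,1) x cols[2,4) = 1x2
Op 4 cut(0, 1): punch at orig (0,3); cuts so far [(0, 3)]; region rows[0,1) x cols[2,4) = 1x2
Op 5 cut(0, 0): punch at orig (0,2); cuts so far [(0, 2), (0, 3)]; region rows[0,1) x cols[2,4) = 1x2
Unfold 1 (reflect across v@2): 4 holes -> [(0, 0), (0, 1), (0, 2), (0, 3)]
Unfold 2 (reflect across h@1): 8 holes -> [(0, 0), (0, 1), (0, 2), (0, 3), (1, 0), (1, 1), (1, 2), (1, 3)]
Unfold 3 (reflect across h@2): 16 holes -> [(0, 0), (0, 1), (0, 2), (0, 3), (1, 0), (1, 1), (1, 2), (1, 3), (2, 0), (2, 1), (2, 2), (2, 3), (3, 0), (3, 1), (3, 2), (3, 3)]

Answer: OOOO
OOOO
OOOO
OOOO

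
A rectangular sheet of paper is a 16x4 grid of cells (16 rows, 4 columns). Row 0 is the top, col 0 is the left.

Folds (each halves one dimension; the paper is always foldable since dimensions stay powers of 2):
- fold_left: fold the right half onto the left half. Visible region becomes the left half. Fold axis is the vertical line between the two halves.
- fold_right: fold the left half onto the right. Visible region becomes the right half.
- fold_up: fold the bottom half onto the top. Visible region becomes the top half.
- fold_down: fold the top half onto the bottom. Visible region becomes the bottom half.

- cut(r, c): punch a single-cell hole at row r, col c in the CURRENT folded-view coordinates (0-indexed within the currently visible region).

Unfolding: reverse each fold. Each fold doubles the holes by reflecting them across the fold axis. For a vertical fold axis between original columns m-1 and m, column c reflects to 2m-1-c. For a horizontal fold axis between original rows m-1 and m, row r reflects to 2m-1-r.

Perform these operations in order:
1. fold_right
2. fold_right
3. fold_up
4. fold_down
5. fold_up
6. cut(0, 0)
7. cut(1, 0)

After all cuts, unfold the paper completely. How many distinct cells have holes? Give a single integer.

Answer: 64

Derivation:
Op 1 fold_right: fold axis v@2; visible region now rows[0,16) x cols[2,4) = 16x2
Op 2 fold_right: fold axis v@3; visible region now rows[0,16) x cols[3,4) = 16x1
Op 3 fold_up: fold axis h@8; visible region now rows[0,8) x cols[3,4) = 8x1
Op 4 fold_down: fold axis h@4; visible region now rows[4,8) x cols[3,4) = 4x1
Op 5 fold_up: fold axis h@6; visible region now rows[4,6) x cols[3,4) = 2x1
Op 6 cut(0, 0): punch at orig (4,3); cuts so far [(4, 3)]; region rows[4,6) x cols[3,4) = 2x1
Op 7 cut(1, 0): punch at orig (5,3); cuts so far [(4, 3), (5, 3)]; region rows[4,6) x cols[3,4) = 2x1
Unfold 1 (reflect across h@6): 4 holes -> [(4, 3), (5, 3), (6, 3), (7, 3)]
Unfold 2 (reflect across h@4): 8 holes -> [(0, 3), (1, 3), (2, 3), (3, 3), (4, 3), (5, 3), (6, 3), (7, 3)]
Unfold 3 (reflect across h@8): 16 holes -> [(0, 3), (1, 3), (2, 3), (3, 3), (4, 3), (5, 3), (6, 3), (7, 3), (8, 3), (9, 3), (10, 3), (11, 3), (12, 3), (13, 3), (14, 3), (15, 3)]
Unfold 4 (reflect across v@3): 32 holes -> [(0, 2), (0, 3), (1, 2), (1, 3), (2, 2), (2, 3), (3, 2), (3, 3), (4, 2), (4, 3), (5, 2), (5, 3), (6, 2), (6, 3), (7, 2), (7, 3), (8, 2), (8, 3), (9, 2), (9, 3), (10, 2), (10, 3), (11, 2), (11, 3), (12, 2), (12, 3), (13, 2), (13, 3), (14, 2), (14, 3), (15, 2), (15, 3)]
Unfold 5 (reflect across v@2): 64 holes -> [(0, 0), (0, 1), (0, 2), (0, 3), (1, 0), (1, 1), (1, 2), (1, 3), (2, 0), (2, 1), (2, 2), (2, 3), (3, 0), (3, 1), (3, 2), (3, 3), (4, 0), (4, 1), (4, 2), (4, 3), (5, 0), (5, 1), (5, 2), (5, 3), (6, 0), (6, 1), (6, 2), (6, 3), (7, 0), (7, 1), (7, 2), (7, 3), (8, 0), (8, 1), (8, 2), (8, 3), (9, 0), (9, 1), (9, 2), (9, 3), (10, 0), (10, 1), (10, 2), (10, 3), (11, 0), (11, 1), (11, 2), (11, 3), (12, 0), (12, 1), (12, 2), (12, 3), (13, 0), (13, 1), (13, 2), (13, 3), (14, 0), (14, 1), (14, 2), (14, 3), (15, 0), (15, 1), (15, 2), (15, 3)]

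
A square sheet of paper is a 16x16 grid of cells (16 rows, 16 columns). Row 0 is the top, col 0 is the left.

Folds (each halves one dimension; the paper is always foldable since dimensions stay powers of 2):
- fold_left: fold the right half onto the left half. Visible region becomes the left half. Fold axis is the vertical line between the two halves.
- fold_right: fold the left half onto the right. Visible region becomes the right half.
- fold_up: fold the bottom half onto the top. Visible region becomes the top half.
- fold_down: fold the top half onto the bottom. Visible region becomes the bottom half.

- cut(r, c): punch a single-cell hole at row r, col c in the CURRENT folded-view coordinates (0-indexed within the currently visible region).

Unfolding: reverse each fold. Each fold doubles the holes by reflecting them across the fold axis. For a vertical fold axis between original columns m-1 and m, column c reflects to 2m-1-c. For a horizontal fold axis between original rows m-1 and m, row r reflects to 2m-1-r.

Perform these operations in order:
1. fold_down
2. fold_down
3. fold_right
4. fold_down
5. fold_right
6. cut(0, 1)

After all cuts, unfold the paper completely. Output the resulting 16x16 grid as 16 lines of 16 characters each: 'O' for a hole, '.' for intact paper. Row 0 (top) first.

Op 1 fold_down: fold axis h@8; visible region now rows[8,16) x cols[0,16) = 8x16
Op 2 fold_down: fold axis h@12; visible region now rows[12,16) x cols[0,16) = 4x16
Op 3 fold_right: fold axis v@8; visible region now rows[12,16) x cols[8,16) = 4x8
Op 4 fold_down: fold axis h@14; visible region now rows[14,16) x cols[8,16) = 2x8
Op 5 fold_right: fold axis v@12; visible region now rows[14,16) x cols[12,16) = 2x4
Op 6 cut(0, 1): punch at orig (14,13); cuts so far [(14, 13)]; region rows[14,16) x cols[12,16) = 2x4
Unfold 1 (reflect across v@12): 2 holes -> [(14, 10), (14, 13)]
Unfold 2 (reflect across h@14): 4 holes -> [(13, 10), (13, 13), (14, 10), (14, 13)]
Unfold 3 (reflect across v@8): 8 holes -> [(13, 2), (13, 5), (13, 10), (13, 13), (14, 2), (14, 5), (14, 10), (14, 13)]
Unfold 4 (reflect across h@12): 16 holes -> [(9, 2), (9, 5), (9, 10), (9, 13), (10, 2), (10, 5), (10, 10), (10, 13), (13, 2), (13, 5), (13, 10), (13, 13), (14, 2), (14, 5), (14, 10), (14, 13)]
Unfold 5 (reflect across h@8): 32 holes -> [(1, 2), (1, 5), (1, 10), (1, 13), (2, 2), (2, 5), (2, 10), (2, 13), (5, 2), (5, 5), (5, 10), (5, 13), (6, 2), (6, 5), (6, 10), (6, 13), (9, 2), (9, 5), (9, 10), (9, 13), (10, 2), (10, 5), (10, 10), (10, 13), (13, 2), (13, 5), (13, 10), (13, 13), (14, 2), (14, 5), (14, 10), (14, 13)]

Answer: ................
..O..O....O..O..
..O..O....O..O..
................
................
..O..O....O..O..
..O..O....O..O..
................
................
..O..O....O..O..
..O..O....O..O..
................
................
..O..O....O..O..
..O..O....O..O..
................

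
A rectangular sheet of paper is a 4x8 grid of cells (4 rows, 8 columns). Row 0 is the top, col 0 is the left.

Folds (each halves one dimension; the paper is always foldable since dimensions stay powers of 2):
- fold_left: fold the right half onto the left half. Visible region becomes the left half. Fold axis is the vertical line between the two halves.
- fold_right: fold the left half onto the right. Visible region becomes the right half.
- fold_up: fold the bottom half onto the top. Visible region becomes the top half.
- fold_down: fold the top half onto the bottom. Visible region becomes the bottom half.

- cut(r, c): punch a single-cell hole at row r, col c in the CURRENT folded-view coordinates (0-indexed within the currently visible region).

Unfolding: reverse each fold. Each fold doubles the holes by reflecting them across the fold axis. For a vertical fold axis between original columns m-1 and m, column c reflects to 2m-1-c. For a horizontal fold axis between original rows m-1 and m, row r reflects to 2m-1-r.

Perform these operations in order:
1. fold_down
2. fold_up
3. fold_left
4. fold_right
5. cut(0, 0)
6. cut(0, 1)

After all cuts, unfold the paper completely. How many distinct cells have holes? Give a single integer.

Answer: 32

Derivation:
Op 1 fold_down: fold axis h@2; visible region now rows[2,4) x cols[0,8) = 2x8
Op 2 fold_up: fold axis h@3; visible region now rows[2,3) x cols[0,8) = 1x8
Op 3 fold_left: fold axis v@4; visible region now rows[2,3) x cols[0,4) = 1x4
Op 4 fold_right: fold axis v@2; visible region now rows[2,3) x cols[2,4) = 1x2
Op 5 cut(0, 0): punch at orig (2,2); cuts so far [(2, 2)]; region rows[2,3) x cols[2,4) = 1x2
Op 6 cut(0, 1): punch at orig (2,3); cuts so far [(2, 2), (2, 3)]; region rows[2,3) x cols[2,4) = 1x2
Unfold 1 (reflect across v@2): 4 holes -> [(2, 0), (2, 1), (2, 2), (2, 3)]
Unfold 2 (reflect across v@4): 8 holes -> [(2, 0), (2, 1), (2, 2), (2, 3), (2, 4), (2, 5), (2, 6), (2, 7)]
Unfold 3 (reflect across h@3): 16 holes -> [(2, 0), (2, 1), (2, 2), (2, 3), (2, 4), (2, 5), (2, 6), (2, 7), (3, 0), (3, 1), (3, 2), (3, 3), (3, 4), (3, 5), (3, 6), (3, 7)]
Unfold 4 (reflect across h@2): 32 holes -> [(0, 0), (0, 1), (0, 2), (0, 3), (0, 4), (0, 5), (0, 6), (0, 7), (1, 0), (1, 1), (1, 2), (1, 3), (1, 4), (1, 5), (1, 6), (1, 7), (2, 0), (2, 1), (2, 2), (2, 3), (2, 4), (2, 5), (2, 6), (2, 7), (3, 0), (3, 1), (3, 2), (3, 3), (3, 4), (3, 5), (3, 6), (3, 7)]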